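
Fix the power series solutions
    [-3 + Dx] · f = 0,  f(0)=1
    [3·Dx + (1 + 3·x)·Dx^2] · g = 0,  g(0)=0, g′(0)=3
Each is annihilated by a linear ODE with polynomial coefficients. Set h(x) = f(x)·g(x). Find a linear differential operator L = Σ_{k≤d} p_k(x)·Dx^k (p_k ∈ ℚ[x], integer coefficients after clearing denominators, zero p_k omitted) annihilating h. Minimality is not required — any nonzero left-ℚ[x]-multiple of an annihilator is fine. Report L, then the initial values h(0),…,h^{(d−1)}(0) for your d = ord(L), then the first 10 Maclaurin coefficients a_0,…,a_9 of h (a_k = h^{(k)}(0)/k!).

L = 27·x + (-3 - 18·x)·Dx + (1 + 3·x)·Dx^2  (order 2).
h: a_k = 0, 3, 9/2, 9, 0, 729/40, -567/16, 5589/56, -21141/80, 458541/640, …
ICs: h(0) = 0, h′(0) = 3.

f: a_k = 1, 3, 9/2, 9/2, 27/8, 81/40, 81/80, 243/560, 729/4480, 243/4480, …
g: a_k = 0, 3, -9/2, 9, -81/4, 243/5, -243/2, 2187/7, -6561/8, 2187, …
f·g: L₀ = L_f ⊗_s L_g, ord ≤ 1·2.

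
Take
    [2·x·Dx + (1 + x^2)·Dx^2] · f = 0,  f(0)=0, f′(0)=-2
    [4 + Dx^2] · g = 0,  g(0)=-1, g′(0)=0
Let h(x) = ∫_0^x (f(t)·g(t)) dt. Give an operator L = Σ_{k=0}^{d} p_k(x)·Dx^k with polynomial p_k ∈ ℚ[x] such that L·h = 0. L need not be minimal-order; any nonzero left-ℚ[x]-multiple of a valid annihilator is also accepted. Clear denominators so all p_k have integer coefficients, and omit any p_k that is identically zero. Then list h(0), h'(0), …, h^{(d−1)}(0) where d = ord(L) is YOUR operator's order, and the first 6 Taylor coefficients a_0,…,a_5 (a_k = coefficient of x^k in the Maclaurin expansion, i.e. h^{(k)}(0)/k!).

L = (160 + 464·x^2 + 464·x^4 + 256·x^6 + 64·x^8)·Dx + (96·x + 224·x^3 + 192·x^5 + 64·x^7)·Dx^2 + (60 + 188·x^2 + 216·x^4 + 128·x^6 + 32·x^8)·Dx^3 + (24·x + 56·x^3 + 48·x^5 + 16·x^7)·Dx^4 + (5 + 18·x^2 + 25·x^4 + 16·x^6 + 4·x^8)·Dx^5  (order 5).
h: a_k = 0, 0, 1, 0, -7/6, 0, …
ICs: h(0) = 0, h′(0) = 0, h′′(0) = 2, h′′′(0) = 0, h′′′′(0) = -28.

f: a_k = 0, -2, 0, 2/3, 0, -2/5, …
g: a_k = -1, 0, 2, 0, -2/3, 0, …
f·g: L₀ = L_f ⊗_s L_g, ord ≤ 2·2.
h=∫₀ˣh₀: take L = L₀·Dx.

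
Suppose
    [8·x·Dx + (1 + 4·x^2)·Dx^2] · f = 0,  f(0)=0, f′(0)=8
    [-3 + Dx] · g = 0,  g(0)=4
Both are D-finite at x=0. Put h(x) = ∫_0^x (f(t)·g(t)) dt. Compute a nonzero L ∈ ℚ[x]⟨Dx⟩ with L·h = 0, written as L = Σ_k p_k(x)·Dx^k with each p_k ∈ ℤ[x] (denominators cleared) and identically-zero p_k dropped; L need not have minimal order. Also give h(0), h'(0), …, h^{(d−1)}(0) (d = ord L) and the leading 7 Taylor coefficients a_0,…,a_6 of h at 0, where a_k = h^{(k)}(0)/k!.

L = (9 - 24·x + 36·x^2)·Dx + (-6 + 8·x - 24·x^2)·Dx^2 + (1 + 4·x^2)·Dx^3  (order 3).
h: a_k = 0, 0, 16, 32, 76/3, 16/5, 46/15, …
ICs: h(0) = 0, h′(0) = 0, h′′(0) = 32.

f: a_k = 0, 8, 0, -32/3, 0, 128/5, 0, …
g: a_k = 4, 12, 18, 18, 27/2, 81/10, 81/20, …
L₀ := L_f ⊗_s L_g (sym. prod.), ord ≤ 2.
h=∫h₀ ⇒ L = L₀·Dx.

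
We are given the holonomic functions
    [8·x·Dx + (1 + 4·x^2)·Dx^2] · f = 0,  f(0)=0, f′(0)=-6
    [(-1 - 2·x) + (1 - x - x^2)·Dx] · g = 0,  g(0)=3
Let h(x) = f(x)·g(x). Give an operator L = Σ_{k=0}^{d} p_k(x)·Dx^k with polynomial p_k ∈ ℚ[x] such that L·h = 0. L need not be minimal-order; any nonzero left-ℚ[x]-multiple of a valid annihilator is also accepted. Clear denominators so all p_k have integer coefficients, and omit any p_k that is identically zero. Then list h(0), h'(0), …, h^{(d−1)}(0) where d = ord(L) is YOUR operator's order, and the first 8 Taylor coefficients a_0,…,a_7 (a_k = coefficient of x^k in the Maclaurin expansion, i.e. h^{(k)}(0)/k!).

L = (2 + 8·x + 24·x^2) + (2 - 4·x + 16·x^2 + 24·x^3)·Dx + (-1 + x - 3·x^2 + 4·x^3 + 4·x^4)·Dx^2  (order 2).
h: a_k = 0, -18, -18, -12, -30, -498/5, -648/5, -2262/35, …
ICs: h(0) = 0, h′(0) = -18.

f: a_k = 0, -6, 0, 8, 0, -96/5, 0, 384/7, …
g: a_k = 3, 3, 6, 9, 15, 24, 39, 63, …
L₀ := L_f ⊗_s L_g (sym. prod.), ord ≤ 2.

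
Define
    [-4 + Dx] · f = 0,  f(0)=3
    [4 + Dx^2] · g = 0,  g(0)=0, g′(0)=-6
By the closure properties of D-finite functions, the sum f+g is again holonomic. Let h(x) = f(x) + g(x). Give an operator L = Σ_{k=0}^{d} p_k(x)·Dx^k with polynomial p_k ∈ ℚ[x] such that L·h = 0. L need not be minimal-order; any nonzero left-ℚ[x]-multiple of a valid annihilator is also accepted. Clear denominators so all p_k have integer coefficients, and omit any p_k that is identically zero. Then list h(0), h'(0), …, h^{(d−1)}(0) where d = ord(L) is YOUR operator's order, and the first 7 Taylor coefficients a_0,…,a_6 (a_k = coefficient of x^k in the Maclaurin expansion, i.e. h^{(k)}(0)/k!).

f: a_k = 3, 12, 24, 32, 32, 128/5, 256/15, …
g: a_k = 0, -6, 0, 4, 0, -4/5, 0, …
h₀=f+g: left-lcm gives L₀, ord ≤ 3.
L = -16 + 4·Dx - 4·Dx^2 + Dx^3  (order 3).
h: a_k = 3, 6, 24, 36, 32, 124/5, 256/15, …
ICs: h(0) = 3, h′(0) = 6, h′′(0) = 48.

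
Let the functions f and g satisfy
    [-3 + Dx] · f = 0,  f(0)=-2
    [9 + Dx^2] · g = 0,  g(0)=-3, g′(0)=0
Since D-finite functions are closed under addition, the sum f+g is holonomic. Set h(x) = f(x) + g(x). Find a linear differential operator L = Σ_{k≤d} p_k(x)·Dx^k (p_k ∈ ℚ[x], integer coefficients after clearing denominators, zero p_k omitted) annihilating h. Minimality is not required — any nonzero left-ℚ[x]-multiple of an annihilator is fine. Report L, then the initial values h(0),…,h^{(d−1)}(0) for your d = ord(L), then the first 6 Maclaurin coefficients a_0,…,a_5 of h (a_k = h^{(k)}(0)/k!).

L = -27 + 9·Dx - 3·Dx^2 + Dx^3  (order 3).
h: a_k = -5, -6, 9/2, -9, -135/8, -81/20, …
ICs: h(0) = -5, h′(0) = -6, h′′(0) = 9.

f: a_k = -2, -6, -9, -9, -27/4, -81/20, …
g: a_k = -3, 0, 27/2, 0, -81/8, 0, …
Sum ⇒ L₀ = lclm(L_f,L_g) in ℚ(x)⟨Dx⟩.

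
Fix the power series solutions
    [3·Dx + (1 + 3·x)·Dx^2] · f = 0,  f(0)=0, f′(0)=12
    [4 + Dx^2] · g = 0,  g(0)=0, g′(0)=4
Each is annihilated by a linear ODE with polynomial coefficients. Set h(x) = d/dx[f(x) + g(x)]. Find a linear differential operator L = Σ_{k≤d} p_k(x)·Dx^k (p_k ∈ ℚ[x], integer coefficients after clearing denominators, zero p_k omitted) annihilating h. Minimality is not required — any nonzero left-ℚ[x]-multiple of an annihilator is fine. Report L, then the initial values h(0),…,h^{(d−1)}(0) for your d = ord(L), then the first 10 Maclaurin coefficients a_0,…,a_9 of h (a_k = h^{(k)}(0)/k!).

f: a_k = 0, 12, -18, 36, -81, 972/5, -486, 8748/7, -6561/2, 8748, …
g: a_k = 0, 4, 0, -8/3, 0, 8/15, 0, -16/315, 0, 8/2835, …
Sum ⇒ L₀ = lclm(L_f,L_g) in ℚ(x)⟨Dx⟩.
h=h₀': d/dx-closure on L₀ ⇒ L.
L = (348 + 144·x + 216·x^2) + (44 + 180·x + 216·x^2 + 216·x^3)·Dx + (87 + 36·x + 54·x^2)·Dx^2 + (11 + 45·x + 54·x^2 + 54·x^3)·Dx^3  (order 3).
h: a_k = 16, -36, 100, -324, 2924/3, -2916, 393644/45, -26244, 24800588/315, -236196, …
ICs: h(0) = 16, h′(0) = -36, h′′(0) = 200.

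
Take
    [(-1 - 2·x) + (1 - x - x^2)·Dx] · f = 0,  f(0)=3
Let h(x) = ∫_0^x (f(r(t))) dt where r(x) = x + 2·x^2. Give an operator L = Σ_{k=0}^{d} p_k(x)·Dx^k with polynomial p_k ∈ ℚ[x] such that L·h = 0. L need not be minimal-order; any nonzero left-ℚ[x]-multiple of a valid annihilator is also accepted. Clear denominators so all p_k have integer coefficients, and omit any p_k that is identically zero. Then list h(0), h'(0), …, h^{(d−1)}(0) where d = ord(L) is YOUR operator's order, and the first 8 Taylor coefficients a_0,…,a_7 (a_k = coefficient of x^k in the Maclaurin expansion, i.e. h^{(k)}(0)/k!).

f: a_k = 3, 3, 6, 9, 15, 24, 39, 63, …
f∘r: x↦r, Dx↦Dx/r' in L_f ⇒ L₀.
Integrate: L := L₀·Dx.
L = (1 + 6·x + 12·x^2 + 16·x^3)·Dx + (-1 + x + 3·x^2 + 4·x^3 + 4·x^4)·Dx^2  (order 2).
h: a_k = 0, 3, 3/2, 4, 33/4, 93/5, 42, 711/7, …
ICs: h(0) = 0, h′(0) = 3.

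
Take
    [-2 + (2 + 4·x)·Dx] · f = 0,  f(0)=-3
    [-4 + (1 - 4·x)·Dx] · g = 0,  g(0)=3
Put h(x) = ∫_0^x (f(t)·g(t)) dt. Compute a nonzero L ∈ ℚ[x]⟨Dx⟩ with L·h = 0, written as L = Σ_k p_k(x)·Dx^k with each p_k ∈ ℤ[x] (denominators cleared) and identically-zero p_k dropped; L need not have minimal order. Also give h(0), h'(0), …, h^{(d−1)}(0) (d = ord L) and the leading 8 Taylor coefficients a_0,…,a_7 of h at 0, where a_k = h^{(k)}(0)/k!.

f: a_k = -3, -3, 3/2, -3/2, 15/8, -21/8, 63/16, -99/16, …
g: a_k = 3, 12, 48, 192, 768, 3072, 12288, 49152, …
Product ⇒ symmetric product L₀, ord ≤ 1.
∫: right-multiply L₀ by Dx.
L = (5 + 4·x)·Dx + (-1 + 2·x + 8·x^2)·Dx^2  (order 2).
h: a_k = 0, -9, -45/2, -117/2, -1413/8, -22563/40, -30105/16, -722331/112, …
ICs: h(0) = 0, h′(0) = -9.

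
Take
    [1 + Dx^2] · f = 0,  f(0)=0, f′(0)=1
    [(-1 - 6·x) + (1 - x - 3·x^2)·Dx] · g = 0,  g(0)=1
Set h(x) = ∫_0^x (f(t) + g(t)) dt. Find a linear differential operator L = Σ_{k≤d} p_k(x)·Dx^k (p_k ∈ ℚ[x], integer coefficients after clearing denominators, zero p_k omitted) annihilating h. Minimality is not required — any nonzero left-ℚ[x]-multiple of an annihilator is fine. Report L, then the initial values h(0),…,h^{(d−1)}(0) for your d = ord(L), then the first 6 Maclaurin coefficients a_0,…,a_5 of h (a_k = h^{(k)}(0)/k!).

L = (-43 - 292·x - 307·x^2 - 624·x^3 - 45·x^4 - 54·x^5)·Dx + (9 + 7·x + 6·x^2 - 91·x^3 - 144·x^4 - 27·x^5 - 27·x^6)·Dx^2 + (-43 - 292·x - 307·x^2 - 624·x^3 - 45·x^4 - 54·x^5)·Dx^3 + (9 + 7·x + 6·x^2 - 91·x^3 - 144·x^4 - 27·x^5 - 27·x^6)·Dx^4  (order 4).
h: a_k = 0, 1, 1, 4/3, 41/24, 19/5, …
ICs: h(0) = 0, h′(0) = 1, h′′(0) = 2, h′′′(0) = 8.

f: a_k = 0, 1, 0, -1/6, 0, 1/120, …
g: a_k = 1, 1, 4, 7, 19, 40, …
Weyl lclm of L_f,L_g ⇒ L₀ (ord ≤ 3).
Integrate: L := L₀·Dx.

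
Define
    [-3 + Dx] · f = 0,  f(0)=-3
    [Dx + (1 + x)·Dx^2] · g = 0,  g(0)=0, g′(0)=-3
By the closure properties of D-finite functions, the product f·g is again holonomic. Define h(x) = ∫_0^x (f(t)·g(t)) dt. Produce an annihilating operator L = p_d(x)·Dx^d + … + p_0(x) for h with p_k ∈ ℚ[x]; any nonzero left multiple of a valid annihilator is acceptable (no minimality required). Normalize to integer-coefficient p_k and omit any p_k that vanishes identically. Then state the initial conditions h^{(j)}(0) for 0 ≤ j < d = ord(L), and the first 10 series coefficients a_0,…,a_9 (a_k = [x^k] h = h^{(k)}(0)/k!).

f: a_k = -3, -9, -27/2, -27/2, -81/8, -243/40, -243/80, -729/560, -2187/4480, -729/4480, …
g: a_k = 0, -3, 3/2, -1, 3/4, -3/5, 1/2, -3/7, 3/8, -1/3, …
L₀ := L_f ⊗_s L_g (sym. prod.), ord ≤ 2.
h=∫h₀ ⇒ L = L₀·Dx.
L = (6 + 9·x)·Dx + (-5 - 6·x)·Dx^2 + (1 + x)·Dx^3  (order 3).
h: a_k = 0, 0, 9/2, 15/2, 15/2, 27/5, 249/80, 165/112, 171/280, 17/80, …
ICs: h(0) = 0, h′(0) = 0, h′′(0) = 9.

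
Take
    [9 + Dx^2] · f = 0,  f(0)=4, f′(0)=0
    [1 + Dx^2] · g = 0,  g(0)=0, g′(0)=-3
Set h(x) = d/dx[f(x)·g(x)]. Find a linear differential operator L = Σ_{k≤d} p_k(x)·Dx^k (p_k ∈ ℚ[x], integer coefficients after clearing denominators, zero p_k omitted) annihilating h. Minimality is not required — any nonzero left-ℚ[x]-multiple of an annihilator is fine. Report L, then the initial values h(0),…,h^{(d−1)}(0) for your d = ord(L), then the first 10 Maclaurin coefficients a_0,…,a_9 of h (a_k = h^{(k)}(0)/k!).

f: a_k = 4, 0, -18, 0, 27/2, 0, -81/20, 0, 729/1120, 0, …
g: a_k = 0, -3, 0, 1/2, 0, -1/40, 0, 1/1680, 0, -1/120960, …
L₀ := L_f ⊗_s L_g (sym. prod.), ord ≤ 4.
Differentiate: ansatz ord ≤ ord L₀ ⇒ L.
L = 64 + 20·Dx^2 + Dx^4  (order 4).
h: a_k = -12, 0, 168, 0, -248, 0, 2032/15, 0, -584/15, 0, …
ICs: h(0) = -12, h′(0) = 0, h′′(0) = 336, h′′′(0) = 0.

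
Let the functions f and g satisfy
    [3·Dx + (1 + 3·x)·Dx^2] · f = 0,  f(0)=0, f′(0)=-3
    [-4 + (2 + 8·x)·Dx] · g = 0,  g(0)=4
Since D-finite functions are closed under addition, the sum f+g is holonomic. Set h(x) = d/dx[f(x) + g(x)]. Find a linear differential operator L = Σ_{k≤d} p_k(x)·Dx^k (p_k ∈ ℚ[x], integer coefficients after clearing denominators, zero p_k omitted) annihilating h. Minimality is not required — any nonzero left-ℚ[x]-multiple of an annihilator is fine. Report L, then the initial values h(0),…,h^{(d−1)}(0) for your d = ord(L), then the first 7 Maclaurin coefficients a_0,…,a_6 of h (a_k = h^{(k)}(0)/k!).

f: a_k = 0, -3, 9/2, -9, 81/4, -243/5, 243/2, …
g: a_k = 4, 8, -8, 16, -40, 112, -336, …
f+g: L₀ = lclm(L_f,L_g), ord ≤ 2+1.
Differentiate: ansatz ord ≤ ord L₀ ⇒ L.
L = 36·x + (6 + 72·x + 180·x^2)·Dx + (1 + 13·x + 54·x^2 + 72·x^3)·Dx^2  (order 2).
h: a_k = 5, -7, 21, -79, 317, -1287, 5205, …
ICs: h(0) = 5, h′(0) = -7.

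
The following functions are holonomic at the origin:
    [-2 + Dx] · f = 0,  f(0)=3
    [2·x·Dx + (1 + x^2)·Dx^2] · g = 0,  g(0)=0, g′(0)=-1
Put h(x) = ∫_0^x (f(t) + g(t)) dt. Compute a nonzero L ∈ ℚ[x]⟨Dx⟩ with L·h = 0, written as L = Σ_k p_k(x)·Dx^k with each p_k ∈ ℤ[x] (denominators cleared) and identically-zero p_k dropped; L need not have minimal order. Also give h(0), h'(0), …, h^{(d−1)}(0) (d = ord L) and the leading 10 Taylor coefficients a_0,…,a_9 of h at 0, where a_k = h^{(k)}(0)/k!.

L = (2 - 4·x - 6·x^2 - 4·x^3)·Dx^2 + (-3 - x^2 - 2·x^4)·Dx^3 + (1 + x + 2·x^2 + x^3 + x^4)·Dx^4  (order 4).
h: a_k = 0, 3, 5/2, 2, 13/12, 2/5, 1/10, 4/105, 23/840, 2/945, …
ICs: h(0) = 0, h′(0) = 3, h′′(0) = 5, h′′′(0) = 12.

f: a_k = 3, 6, 6, 4, 2, 4/5, 4/15, 8/105, 2/105, 4/945, …
g: a_k = 0, -1, 0, 1/3, 0, -1/5, 0, 1/7, 0, -1/9, …
Weyl lclm of L_f,L_g ⇒ L₀ (ord ≤ 3).
h=∫h₀ ⇒ L = L₀·Dx.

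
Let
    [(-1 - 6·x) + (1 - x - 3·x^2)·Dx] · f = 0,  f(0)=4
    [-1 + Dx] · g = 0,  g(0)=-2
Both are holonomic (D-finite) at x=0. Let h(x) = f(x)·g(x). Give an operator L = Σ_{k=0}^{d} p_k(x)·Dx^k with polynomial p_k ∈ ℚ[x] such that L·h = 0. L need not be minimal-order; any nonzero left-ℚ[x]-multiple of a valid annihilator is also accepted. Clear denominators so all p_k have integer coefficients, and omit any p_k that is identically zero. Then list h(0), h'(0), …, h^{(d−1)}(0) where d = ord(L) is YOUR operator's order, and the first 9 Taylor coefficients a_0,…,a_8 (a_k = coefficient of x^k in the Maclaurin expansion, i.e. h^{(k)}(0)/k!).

L = (2 + 5·x - 3·x^2) + (-1 + x + 3·x^2)·Dx  (order 1).
h: a_k = -8, -16, -44, -280/3, -677/3, -7586/15, -106447/90, -850483/315, -6298165/1008, …
ICs: h(0) = -8.

f: a_k = 4, 4, 16, 28, 76, 160, 388, 868, 2032, …
g: a_k = -2, -2, -1, -1/3, -1/12, -1/60, -1/360, -1/2520, -1/20160, …
L₀ := L_f ⊗_s L_g (sym. prod.), ord ≤ 1.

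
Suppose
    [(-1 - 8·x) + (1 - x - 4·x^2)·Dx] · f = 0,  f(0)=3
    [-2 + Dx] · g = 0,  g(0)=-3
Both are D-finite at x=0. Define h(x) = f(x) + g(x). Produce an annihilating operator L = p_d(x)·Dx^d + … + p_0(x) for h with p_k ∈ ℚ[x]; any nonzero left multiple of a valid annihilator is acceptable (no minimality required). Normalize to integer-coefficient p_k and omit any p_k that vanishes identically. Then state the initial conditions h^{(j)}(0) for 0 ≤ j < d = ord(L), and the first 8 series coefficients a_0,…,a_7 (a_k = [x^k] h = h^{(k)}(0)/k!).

f: a_k = 3, 3, 15, 27, 87, 195, 543, 1323, …
g: a_k = -3, -6, -6, -4, -2, -4/5, -4/15, -8/105, …
f+g: L₀ = lclm(L_f,L_g), ord ≤ 1+1.
L = (-16 - 20·x - 240·x^2 - 128·x^3) + (6 + 32·x + 124·x^2 - 32·x^3 - 64·x^4)·Dx + (1 - 11·x - 2·x^2 + 48·x^3 + 32·x^4)·Dx^2  (order 2).
h: a_k = 0, -3, 9, 23, 85, 971/5, 8141/15, 138907/105, …
ICs: h(0) = 0, h′(0) = -3.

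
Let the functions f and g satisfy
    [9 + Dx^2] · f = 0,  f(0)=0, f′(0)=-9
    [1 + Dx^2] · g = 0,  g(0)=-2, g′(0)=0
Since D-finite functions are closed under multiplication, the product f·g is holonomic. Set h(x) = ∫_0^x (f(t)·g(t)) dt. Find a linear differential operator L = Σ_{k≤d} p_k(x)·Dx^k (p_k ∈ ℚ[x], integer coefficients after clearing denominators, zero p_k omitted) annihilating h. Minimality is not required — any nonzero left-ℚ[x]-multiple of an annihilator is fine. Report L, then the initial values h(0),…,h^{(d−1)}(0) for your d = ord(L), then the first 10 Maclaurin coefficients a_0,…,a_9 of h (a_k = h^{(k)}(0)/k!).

L = 64·Dx + 20·Dx^3 + Dx^5  (order 5).
h: a_k = 0, 0, 9, 0, -9, 0, 22/5, 0, -43/35, 0, …
ICs: h(0) = 0, h′(0) = 0, h′′(0) = 18, h′′′(0) = 0, h′′′′(0) = -216.

f: a_k = 0, -9, 0, 27/2, 0, -243/40, 0, 729/560, 0, -729/4480, …
g: a_k = -2, 0, 1, 0, -1/12, 0, 1/360, 0, -1/20160, 0, …
h₀=f·g: eliminate ⇒ L₀, order ≤ 2·2.
h=∫h₀ ⇒ L = L₀·Dx.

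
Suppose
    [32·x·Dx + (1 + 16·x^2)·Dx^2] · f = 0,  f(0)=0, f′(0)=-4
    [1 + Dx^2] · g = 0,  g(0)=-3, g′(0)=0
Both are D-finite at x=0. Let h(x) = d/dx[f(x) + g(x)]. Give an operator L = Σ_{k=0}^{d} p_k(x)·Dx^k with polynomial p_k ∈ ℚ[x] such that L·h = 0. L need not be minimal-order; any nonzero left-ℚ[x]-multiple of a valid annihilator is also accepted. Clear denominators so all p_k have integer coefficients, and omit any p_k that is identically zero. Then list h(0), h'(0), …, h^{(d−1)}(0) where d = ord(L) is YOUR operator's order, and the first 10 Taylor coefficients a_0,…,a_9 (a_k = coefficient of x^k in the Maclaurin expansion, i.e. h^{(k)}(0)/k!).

L = (-6112·x + 99328·x^3 + 8192·x^5) + (-31 + 1072·x^2 + 25344·x^4 + 4096·x^6)·Dx + (-6112·x + 99328·x^3 + 8192·x^5)·Dx^2 + (-31 + 1072·x^2 + 25344·x^4 + 4096·x^6)·Dx^3  (order 3).
h: a_k = -4, 3, 64, -1/2, -1024, 1/40, 16384, -1/1680, -262144, 1/120960, …
ICs: h(0) = -4, h′(0) = 3, h′′(0) = 128.

f: a_k = 0, -4, 0, 64/3, 0, -1024/5, 0, 16384/7, 0, -262144/9, …
g: a_k = -3, 0, 3/2, 0, -1/8, 0, 1/240, 0, -1/13440, 0, …
Sum ⇒ L₀ = lclm(L_f,L_g) in ℚ(x)⟨Dx⟩.
Derive L from L₀ (diff closure).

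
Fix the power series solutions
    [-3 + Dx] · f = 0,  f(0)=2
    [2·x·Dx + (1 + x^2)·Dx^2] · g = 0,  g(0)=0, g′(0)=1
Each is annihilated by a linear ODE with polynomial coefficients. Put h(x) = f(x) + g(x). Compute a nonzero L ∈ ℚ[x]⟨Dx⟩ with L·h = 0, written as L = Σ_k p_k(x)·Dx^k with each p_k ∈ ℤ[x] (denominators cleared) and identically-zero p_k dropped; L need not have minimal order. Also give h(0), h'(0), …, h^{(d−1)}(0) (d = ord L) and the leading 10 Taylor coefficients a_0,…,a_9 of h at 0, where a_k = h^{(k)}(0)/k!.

L = (6 - 18·x - 18·x^2 - 18·x^3)·Dx + (-11 - 12·x^2 - 9·x^4)·Dx^2 + (3 + 2·x + 6·x^2 + 2·x^3 + 3·x^4)·Dx^3  (order 3).
h: a_k = 2, 7, 9, 26/3, 27/4, 17/4, 81/40, 29/40, 729/2240, 4427/20160, …
ICs: h(0) = 2, h′(0) = 7, h′′(0) = 18.

f: a_k = 2, 6, 9, 9, 27/4, 81/20, 81/40, 243/280, 729/2240, 243/2240, …
g: a_k = 0, 1, 0, -1/3, 0, 1/5, 0, -1/7, 0, 1/9, …
h₀=f+g: left-lcm gives L₀, ord ≤ 3.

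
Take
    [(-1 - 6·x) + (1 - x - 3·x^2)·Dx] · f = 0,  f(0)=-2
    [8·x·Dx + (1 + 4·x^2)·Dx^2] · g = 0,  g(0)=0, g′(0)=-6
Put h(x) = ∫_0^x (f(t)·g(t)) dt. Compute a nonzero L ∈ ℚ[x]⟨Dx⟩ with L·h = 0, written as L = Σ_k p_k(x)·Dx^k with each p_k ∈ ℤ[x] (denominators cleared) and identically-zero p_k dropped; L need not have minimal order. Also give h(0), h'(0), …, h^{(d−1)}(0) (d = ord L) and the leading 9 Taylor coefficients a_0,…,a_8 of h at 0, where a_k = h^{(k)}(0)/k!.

f: a_k = -2, -2, -8, -14, -38, -80, -194, -434, -1016, …
g: a_k = 0, -6, 0, 8, 0, -96/5, 0, 384/7, 0, …
f·g: L₀ = L_f ⊗_s L_g, ord ≤ 1·2.
h=∫h₀ ⇒ L = L₀·Dx.
L = (6 + 8·x + 72·x^2)·Dx + (2 + 4·x + 16·x^2 + 72·x^3)·Dx^2 + (-1 + x - x^2 + 4·x^3 + 12·x^4)·Dx^3  (order 3).
h: a_k = 0, 0, 6, 4, 8, 68/5, 506/15, 2032/35, 7909/70, …
ICs: h(0) = 0, h′(0) = 0, h′′(0) = 12.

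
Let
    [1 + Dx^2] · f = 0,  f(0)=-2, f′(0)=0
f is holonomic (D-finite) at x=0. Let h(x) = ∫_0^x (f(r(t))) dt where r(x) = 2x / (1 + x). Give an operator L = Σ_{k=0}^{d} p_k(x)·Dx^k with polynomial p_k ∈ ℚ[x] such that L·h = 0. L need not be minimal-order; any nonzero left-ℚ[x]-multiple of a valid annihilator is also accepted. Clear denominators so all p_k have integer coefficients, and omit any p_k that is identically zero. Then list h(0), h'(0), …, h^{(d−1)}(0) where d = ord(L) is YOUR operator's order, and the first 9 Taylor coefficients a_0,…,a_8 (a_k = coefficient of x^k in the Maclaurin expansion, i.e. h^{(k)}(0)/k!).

f: a_k = -2, 0, 1, 0, -1/12, 0, 1/360, 0, -1/20160, …
h₀=f(r): pull back L_f along r ⇒ L₀.
Integrate: L := L₀·Dx.
L = 4·Dx + (2 + 6·x + 6·x^2 + 2·x^3)·Dx^2 + (1 + 4·x + 6·x^2 + 4·x^3 + x^4)·Dx^3  (order 3).
h: a_k = 0, -2, 0, 4/3, -2, 32/15, -16/9, 44/45, 1/5, …
ICs: h(0) = 0, h′(0) = -2, h′′(0) = 0.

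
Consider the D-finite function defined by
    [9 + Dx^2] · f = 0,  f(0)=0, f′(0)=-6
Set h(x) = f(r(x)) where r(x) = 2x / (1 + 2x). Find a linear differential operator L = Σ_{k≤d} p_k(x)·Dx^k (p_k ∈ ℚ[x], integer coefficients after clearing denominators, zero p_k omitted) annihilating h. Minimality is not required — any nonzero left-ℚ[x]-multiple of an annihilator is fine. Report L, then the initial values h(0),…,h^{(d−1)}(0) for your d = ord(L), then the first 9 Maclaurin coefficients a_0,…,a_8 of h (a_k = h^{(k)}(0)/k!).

f: a_k = 0, -6, 0, 9, 0, -81/20, 0, 243/280, 0, …
Substitute x→r, Dx→(1/r')Dx; clear ⇒ L₀.
L = 36 + (4 + 24·x + 48·x^2 + 32·x^3)·Dx + (1 + 8·x + 24·x^2 + 32·x^3 + 16·x^4)·Dx^2  (order 2).
h: a_k = 0, -12, 24, 24, -336, 7032/5, -4080, 309648/35, -60576/5, …
ICs: h(0) = 0, h′(0) = -12.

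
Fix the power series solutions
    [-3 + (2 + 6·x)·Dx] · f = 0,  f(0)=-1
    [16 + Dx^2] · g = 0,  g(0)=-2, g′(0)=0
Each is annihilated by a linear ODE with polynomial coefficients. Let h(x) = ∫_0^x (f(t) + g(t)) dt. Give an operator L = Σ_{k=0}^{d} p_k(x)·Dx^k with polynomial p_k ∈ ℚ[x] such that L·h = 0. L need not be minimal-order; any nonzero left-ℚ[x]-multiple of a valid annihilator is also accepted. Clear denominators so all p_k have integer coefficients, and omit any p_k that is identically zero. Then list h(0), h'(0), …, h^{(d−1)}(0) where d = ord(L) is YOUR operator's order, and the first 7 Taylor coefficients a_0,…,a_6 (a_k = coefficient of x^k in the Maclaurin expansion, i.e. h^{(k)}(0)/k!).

f: a_k = -1, -3/2, 9/8, -27/16, 405/128, -1701/256, 15309/1024, …
g: a_k = -2, 0, 16, 0, -64/3, 0, 512/45, …
h₀=f+g: left-lcm gives L₀, ord ≤ 3.
∫: right-multiply L₀ by Dx.
L = (-4368 - 18432·x - 27648·x^2)·Dx + (1760 + 17568·x + 55296·x^2 + 55296·x^3)·Dx^2 + (-273 - 1152·x - 1728·x^2)·Dx^3 + (110 + 1098·x + 3456·x^2 + 3456·x^3)·Dx^4  (order 4).
h: a_k = 0, -3, -3/4, 137/24, -27/64, -6977/1920, -567/512, …
ICs: h(0) = 0, h′(0) = -3, h′′(0) = -3/2, h′′′(0) = 137/4.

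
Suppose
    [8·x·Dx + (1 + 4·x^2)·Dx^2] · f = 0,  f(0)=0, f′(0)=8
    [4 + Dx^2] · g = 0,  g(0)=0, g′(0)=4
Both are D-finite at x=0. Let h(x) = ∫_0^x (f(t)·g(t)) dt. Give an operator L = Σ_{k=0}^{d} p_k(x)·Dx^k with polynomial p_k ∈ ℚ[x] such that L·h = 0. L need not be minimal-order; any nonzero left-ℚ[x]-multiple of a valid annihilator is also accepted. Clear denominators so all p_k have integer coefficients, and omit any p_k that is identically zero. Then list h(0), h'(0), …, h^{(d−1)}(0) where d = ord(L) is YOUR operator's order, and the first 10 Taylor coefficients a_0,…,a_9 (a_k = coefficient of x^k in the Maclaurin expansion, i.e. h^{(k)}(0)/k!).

f: a_k = 0, 8, 0, -32/3, 0, 128/5, 0, -512/7, 0, 2048/9, …
g: a_k = 0, 4, 0, -8/3, 0, 8/15, 0, -16/315, 0, 8/2835, …
L₀ := L_f ⊗_s L_g (sym. prod.), ord ≤ 4.
h=∫₀ˣh₀: take L = L₀·Dx.
L = (80 + 832·x^2 + 1408·x^4 + 2048·x^6 + 2048·x^8)·Dx + (96·x + 640·x^3 + 1536·x^5 + 2048·x^7)·Dx^2 + (24 + 256·x^2 + 576·x^4 + 1024·x^6 + 1024·x^8)·Dx^3 + (24·x + 160·x^3 + 384·x^5 + 512·x^7)·Dx^4 + (1 + 12·x^2 + 56·x^4 + 128·x^6 + 128·x^8)·Dx^5  (order 5).
h: a_k = 0, 0, 0, 32/3, 0, -64/5, 0, 1216/63, 0, -5504/135, …
ICs: h(0) = 0, h′(0) = 0, h′′(0) = 0, h′′′(0) = 64, h′′′′(0) = 0.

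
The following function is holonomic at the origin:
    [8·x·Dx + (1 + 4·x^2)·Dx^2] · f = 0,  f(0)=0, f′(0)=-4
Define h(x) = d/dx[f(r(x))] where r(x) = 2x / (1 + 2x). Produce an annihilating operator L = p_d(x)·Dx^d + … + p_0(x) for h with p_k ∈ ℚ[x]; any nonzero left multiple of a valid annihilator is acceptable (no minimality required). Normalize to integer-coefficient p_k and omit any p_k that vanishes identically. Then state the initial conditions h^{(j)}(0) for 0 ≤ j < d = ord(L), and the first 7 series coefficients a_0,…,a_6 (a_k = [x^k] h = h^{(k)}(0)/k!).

f: a_k = 0, -4, 0, 16/3, 0, -64/5, 0, …
L₀ from L_f via x↦r, Dx↦r'^{-1}Dx.
Derive L from L₀ (diff closure).
L = (4 + 40·x) + (1 + 4·x + 20·x^2)·Dx  (order 1).
h: a_k = -8, 32, 32, -768, 2432, 5632, -71168, …
ICs: h(0) = -8.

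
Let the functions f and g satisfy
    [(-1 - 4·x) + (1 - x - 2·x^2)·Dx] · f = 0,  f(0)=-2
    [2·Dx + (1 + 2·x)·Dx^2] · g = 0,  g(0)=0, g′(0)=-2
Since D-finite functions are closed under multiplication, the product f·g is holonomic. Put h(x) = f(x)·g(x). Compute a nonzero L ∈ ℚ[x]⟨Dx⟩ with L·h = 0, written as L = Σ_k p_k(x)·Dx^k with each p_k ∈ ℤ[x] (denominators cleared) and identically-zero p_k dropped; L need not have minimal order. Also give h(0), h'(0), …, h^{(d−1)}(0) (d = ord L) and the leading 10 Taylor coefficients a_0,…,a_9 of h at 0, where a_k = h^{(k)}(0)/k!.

L = (6 + 16·x) + (14·x + 20·x^2)·Dx + (-1 - x + 4·x^2 + 4·x^3)·Dx^2  (order 2).
h: a_k = 0, 4, 0, 40/3, 16/3, 224/5, 512/15, 16832/105, 1152/7, 188672/315, …
ICs: h(0) = 0, h′(0) = 4.

f: a_k = -2, -2, -6, -10, -22, -42, -86, -170, -342, -682, …
g: a_k = 0, -2, 2, -8/3, 4, -32/5, 32/3, -128/7, 32, -512/9, …
f·g: L₀ = L_f ⊗_s L_g, ord ≤ 1·2.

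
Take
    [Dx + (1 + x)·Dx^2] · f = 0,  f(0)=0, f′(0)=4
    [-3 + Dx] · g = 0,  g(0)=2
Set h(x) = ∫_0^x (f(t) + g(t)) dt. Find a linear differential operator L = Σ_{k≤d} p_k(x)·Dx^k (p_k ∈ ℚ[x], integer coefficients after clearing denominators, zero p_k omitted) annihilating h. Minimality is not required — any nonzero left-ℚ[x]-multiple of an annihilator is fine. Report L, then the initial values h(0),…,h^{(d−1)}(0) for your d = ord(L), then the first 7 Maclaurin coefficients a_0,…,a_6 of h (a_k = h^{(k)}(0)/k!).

f: a_k = 0, 4, -2, 4/3, -1, 4/5, -2/3, …
g: a_k = 2, 6, 9, 9, 27/4, 81/20, 81/40, …
f+g: L₀ = lclm(L_f,L_g), ord ≤ 2+1.
h=∫h₀ ⇒ L = L₀·Dx.
L = (-15 - 9·x)·Dx^2 + (-7 - 18·x - 9·x^2)·Dx^3 + (4 + 7·x + 3·x^2)·Dx^4  (order 4).
h: a_k = 0, 2, 5, 7/3, 31/12, 23/20, 97/120, …
ICs: h(0) = 0, h′(0) = 2, h′′(0) = 10, h′′′(0) = 14.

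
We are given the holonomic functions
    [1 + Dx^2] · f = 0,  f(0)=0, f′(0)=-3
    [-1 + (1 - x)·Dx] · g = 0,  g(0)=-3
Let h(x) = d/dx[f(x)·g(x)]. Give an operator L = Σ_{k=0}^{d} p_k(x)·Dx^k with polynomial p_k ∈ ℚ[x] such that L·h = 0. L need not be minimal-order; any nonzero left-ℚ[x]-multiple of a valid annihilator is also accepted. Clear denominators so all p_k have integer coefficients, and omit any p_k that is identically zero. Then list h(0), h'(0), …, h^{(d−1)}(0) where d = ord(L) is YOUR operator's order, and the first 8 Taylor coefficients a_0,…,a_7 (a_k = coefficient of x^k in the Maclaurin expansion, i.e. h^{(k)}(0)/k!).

f: a_k = 0, -3, 0, 1/2, 0, -1/40, 0, 1/1680, …
g: a_k = -3, -3, -3, -3, -3, -3, -3, -3, …
Sym-product of L_f,L_g gives L₀ (≤ ord 2).
h=h₀': d/dx-closure on L₀ ⇒ L.
L = (-1 - 2·x + x^2) + (-2 + 2·x)·Dx + (1 - 2·x + x^2)·Dx^2  (order 2).
h: a_k = 9, 18, 45/2, 30, 303/8, 909/20, 4241/80, 4241/70, …
ICs: h(0) = 9, h′(0) = 18.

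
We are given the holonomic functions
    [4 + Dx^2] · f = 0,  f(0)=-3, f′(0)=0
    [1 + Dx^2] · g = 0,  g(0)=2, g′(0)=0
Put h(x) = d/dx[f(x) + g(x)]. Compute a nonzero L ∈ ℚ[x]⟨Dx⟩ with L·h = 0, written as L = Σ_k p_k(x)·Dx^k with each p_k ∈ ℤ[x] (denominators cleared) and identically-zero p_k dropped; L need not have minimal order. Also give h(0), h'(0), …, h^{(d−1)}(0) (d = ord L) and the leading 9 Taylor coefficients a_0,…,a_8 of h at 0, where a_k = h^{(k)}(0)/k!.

f: a_k = -3, 0, 6, 0, -2, 0, 4/15, 0, -2/105, …
g: a_k = 2, 0, -1, 0, 1/12, 0, -1/360, 0, 1/20160, …
Weyl lclm of L_f,L_g ⇒ L₀ (ord ≤ 4).
Derive L from L₀ (diff closure).
L = 4 + 5·Dx^2 + Dx^4  (order 4).
h: a_k = 0, 10, 0, -23/3, 0, 19/12, 0, -383/2520, 0, …
ICs: h(0) = 0, h′(0) = 10, h′′(0) = 0, h′′′(0) = -46.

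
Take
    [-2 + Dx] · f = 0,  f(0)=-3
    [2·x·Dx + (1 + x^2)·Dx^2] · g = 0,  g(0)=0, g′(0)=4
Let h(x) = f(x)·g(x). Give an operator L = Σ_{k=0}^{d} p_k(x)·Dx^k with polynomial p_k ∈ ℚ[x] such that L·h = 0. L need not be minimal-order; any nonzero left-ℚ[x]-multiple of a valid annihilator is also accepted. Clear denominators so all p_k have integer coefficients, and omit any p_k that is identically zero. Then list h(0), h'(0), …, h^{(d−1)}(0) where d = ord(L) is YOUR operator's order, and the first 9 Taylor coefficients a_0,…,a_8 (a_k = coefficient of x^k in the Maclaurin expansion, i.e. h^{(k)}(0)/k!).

L = (4 - 4·x + 4·x^2) + (-4 + 2·x - 4·x^2)·Dx + (1 + x^2)·Dx^2  (order 2).
h: a_k = 0, -12, -24, -20, -8, -12/5, -8/3, -52/35, 104/105, …
ICs: h(0) = 0, h′(0) = -12.

f: a_k = -3, -6, -6, -4, -2, -4/5, -4/15, -8/105, -2/105, …
g: a_k = 0, 4, 0, -4/3, 0, 4/5, 0, -4/7, 0, …
Product ⇒ symmetric product L₀, ord ≤ 2.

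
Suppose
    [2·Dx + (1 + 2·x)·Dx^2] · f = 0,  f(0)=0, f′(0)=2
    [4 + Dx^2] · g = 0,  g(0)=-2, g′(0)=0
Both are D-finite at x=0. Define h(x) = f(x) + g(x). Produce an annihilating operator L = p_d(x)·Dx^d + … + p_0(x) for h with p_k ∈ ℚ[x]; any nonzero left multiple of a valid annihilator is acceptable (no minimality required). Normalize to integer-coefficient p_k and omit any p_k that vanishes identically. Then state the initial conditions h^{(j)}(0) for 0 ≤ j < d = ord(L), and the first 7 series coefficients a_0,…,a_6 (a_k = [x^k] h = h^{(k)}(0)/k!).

f: a_k = 0, 2, -2, 8/3, -4, 32/5, -32/3, …
g: a_k = -2, 0, 4, 0, -4/3, 0, 8/45, …
h₀=f+g: left-lcm gives L₀, ord ≤ 4.
L = (56 + 32·x + 32·x^2)·Dx + (12 + 40·x + 48·x^2 + 32·x^3)·Dx^2 + (14 + 8·x + 8·x^2)·Dx^3 + (3 + 10·x + 12·x^2 + 8·x^3)·Dx^4  (order 4).
h: a_k = -2, 2, 2, 8/3, -16/3, 32/5, -472/45, …
ICs: h(0) = -2, h′(0) = 2, h′′(0) = 4, h′′′(0) = 16.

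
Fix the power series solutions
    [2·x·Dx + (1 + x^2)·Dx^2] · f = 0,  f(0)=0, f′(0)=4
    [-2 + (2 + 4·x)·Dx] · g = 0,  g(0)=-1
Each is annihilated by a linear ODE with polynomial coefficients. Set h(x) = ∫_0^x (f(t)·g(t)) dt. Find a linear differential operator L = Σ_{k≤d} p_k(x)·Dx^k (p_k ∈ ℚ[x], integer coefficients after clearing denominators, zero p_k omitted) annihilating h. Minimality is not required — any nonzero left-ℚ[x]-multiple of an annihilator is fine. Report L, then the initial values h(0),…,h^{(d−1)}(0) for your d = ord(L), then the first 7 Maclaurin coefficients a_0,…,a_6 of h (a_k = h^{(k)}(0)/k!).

f: a_k = 0, 4, 0, -4/3, 0, 4/5, 0, …
g: a_k = -1, -1, 1/2, -1/2, 5/8, -7/8, 21/16, …
f·g: L₀ = L_f ⊗_s L_g, ord ≤ 2·1.
∫: right-multiply L₀ by Dx.
L = (3 - 2·x - x^2)·Dx + (-2 - 2·x + 6·x^2 + 4·x^3)·Dx^2 + (1 + 4·x + 5·x^2 + 4·x^3 + 4·x^4)·Dx^3  (order 3).
h: a_k = 0, 0, -2, -4/3, 5/6, -2/15, 31/180, …
ICs: h(0) = 0, h′(0) = 0, h′′(0) = -4.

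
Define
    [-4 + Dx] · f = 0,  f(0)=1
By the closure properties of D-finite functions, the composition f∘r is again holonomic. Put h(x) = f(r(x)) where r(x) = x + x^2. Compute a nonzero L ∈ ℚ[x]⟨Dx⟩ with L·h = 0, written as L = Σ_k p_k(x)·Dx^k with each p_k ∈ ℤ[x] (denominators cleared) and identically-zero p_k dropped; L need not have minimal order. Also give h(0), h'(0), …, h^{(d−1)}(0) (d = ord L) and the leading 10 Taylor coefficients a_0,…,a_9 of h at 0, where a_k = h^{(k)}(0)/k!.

L = (-4 - 8·x) + Dx  (order 1).
h: a_k = 1, 4, 12, 80/3, 152/3, 416/5, 5536/45, 52096/315, 1440/7, 675968/2835, …
ICs: h(0) = 1.

f: a_k = 1, 4, 8, 32/3, 32/3, 128/15, 256/45, 1024/315, 512/315, 2048/2835, …
Substitute x→r, Dx→(1/r')Dx; clear ⇒ L₀.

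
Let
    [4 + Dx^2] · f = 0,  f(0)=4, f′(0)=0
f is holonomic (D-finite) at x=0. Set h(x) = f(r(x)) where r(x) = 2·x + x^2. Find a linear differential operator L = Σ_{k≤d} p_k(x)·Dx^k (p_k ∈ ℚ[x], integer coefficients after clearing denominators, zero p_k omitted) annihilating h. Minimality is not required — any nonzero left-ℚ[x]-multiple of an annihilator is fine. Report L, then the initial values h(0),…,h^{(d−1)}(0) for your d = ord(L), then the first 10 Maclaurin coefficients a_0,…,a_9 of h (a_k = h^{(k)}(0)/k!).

f: a_k = 4, 0, -8, 0, 8/3, 0, -16/45, 0, 8/315, 0, …
Change of var in L_f (x↦r) gives L₀.
L = (16 + 48·x + 48·x^2 + 16·x^3) - Dx + (1 + x)·Dx^2  (order 2).
h: a_k = 4, 0, -32, -32, 104/3, 256/3, 1856/45, -704/15, -23992/315, -9728/315, …
ICs: h(0) = 4, h′(0) = 0.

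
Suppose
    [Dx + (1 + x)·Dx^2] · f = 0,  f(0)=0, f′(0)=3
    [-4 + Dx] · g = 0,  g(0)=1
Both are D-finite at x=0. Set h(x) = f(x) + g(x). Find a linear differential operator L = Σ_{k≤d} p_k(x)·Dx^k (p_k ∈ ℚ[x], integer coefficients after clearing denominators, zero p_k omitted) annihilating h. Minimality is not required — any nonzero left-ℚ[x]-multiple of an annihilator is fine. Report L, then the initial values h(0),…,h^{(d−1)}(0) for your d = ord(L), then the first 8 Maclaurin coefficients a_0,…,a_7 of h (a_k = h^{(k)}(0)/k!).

L = (-24 - 16·x)·Dx + (-14 - 32·x - 16·x^2)·Dx^2 + (5 + 9·x + 4·x^2)·Dx^3  (order 3).
h: a_k = 1, 7, 13/2, 35/3, 119/12, 137/15, 467/90, 1159/315, …
ICs: h(0) = 1, h′(0) = 7, h′′(0) = 13.

f: a_k = 0, 3, -3/2, 1, -3/4, 3/5, -1/2, 3/7, …
g: a_k = 1, 4, 8, 32/3, 32/3, 128/15, 256/45, 1024/315, …
f+g: L₀ = lclm(L_f,L_g), ord ≤ 2+1.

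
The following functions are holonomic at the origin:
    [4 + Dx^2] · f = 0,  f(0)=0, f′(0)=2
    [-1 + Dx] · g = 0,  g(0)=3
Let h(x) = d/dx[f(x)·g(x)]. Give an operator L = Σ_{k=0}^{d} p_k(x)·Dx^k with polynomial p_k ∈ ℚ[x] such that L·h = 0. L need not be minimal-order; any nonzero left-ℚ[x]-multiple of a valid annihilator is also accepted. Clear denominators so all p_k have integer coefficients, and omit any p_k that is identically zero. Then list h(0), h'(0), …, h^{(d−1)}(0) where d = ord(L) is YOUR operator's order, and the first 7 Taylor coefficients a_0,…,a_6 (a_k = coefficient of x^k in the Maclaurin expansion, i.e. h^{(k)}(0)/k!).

f: a_k = 0, 2, 0, -4/3, 0, 4/15, 0, …
g: a_k = 3, 3, 3/2, 1/2, 1/8, 1/40, 1/240, …
L₀ := L_f ⊗_s L_g (sym. prod.), ord ≤ 2.
Derive L from L₀ (diff closure).
L = 5 - 2·Dx + Dx^2  (order 2).
h: a_k = 6, 12, -3, -12, -19/4, 11/10, 139/120, …
ICs: h(0) = 6, h′(0) = 12.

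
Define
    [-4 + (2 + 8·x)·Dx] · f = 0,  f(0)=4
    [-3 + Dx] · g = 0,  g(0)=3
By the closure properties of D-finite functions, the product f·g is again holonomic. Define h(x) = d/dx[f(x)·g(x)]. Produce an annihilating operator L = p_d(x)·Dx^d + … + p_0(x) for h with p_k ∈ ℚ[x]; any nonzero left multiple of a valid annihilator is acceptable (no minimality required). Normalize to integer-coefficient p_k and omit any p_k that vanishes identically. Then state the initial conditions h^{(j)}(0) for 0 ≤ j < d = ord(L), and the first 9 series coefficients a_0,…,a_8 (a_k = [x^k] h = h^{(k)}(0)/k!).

f: a_k = 4, 8, -8, 16, -40, 112, -336, 1056, -3432, …
g: a_k = 3, 9, 27/2, 27/2, 81/8, 243/40, 243/80, 729/560, 2187/4480, …
L₀ := L_f ⊗_s L_g (sym. prod.), ord ≤ 1.
h=h₀': d/dx-closure on L₀ ⇒ L.
L = (17 + 120·x + 144·x^2) + (-5 - 32·x - 48·x^2)·Dx  (order 1).
h: a_k = 60, 204, 414, 258, 1893/2, -4131/2, 176247/20, -4632021/140, 141984279/1120, …
ICs: h(0) = 60.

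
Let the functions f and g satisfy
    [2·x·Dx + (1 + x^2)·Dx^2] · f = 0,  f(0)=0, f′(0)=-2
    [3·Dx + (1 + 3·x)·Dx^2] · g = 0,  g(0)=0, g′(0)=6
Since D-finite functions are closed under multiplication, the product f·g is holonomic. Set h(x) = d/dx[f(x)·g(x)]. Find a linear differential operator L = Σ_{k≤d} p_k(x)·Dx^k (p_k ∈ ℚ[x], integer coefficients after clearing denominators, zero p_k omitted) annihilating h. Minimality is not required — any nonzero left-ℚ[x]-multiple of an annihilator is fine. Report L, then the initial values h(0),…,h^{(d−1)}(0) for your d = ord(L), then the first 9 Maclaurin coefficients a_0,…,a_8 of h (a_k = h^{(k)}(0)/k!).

f: a_k = 0, -2, 0, 2/3, 0, -2/5, 0, 2/7, 0, …
g: a_k = 0, 6, -9, 18, -81/2, 486/5, -243, 4374/7, -6561/4, …
Sym-product of L_f,L_g gives L₀ (≤ ord 4).
h₀' ⇒ L via d/dx closure of L₀.
L = (264 + 1260·x + 1008·x^2 + 3420·x^3 + 3240·x^4 + 4212·x^5 + 324·x^7) + (178 + 660·x + 3828·x^2 + 7308·x^3 + 12960·x^4 + 10044·x^5 + 11340·x^6 + 324·x^7 + 1134·x^8)·Dx + (132 + 608·x + 1728·x^2 + 4568·x^3 + 6456·x^4 + 8856·x^5 + 5184·x^6 + 5544·x^7 + 324·x^8 + 648·x^9)·Dx^2 + (13 + 102·x + 341·x^2 + 744·x^3 + 1138·x^4 + 1236·x^5 + 1386·x^6 + 648·x^7 + 657·x^8 + 54·x^9 + 81·x^10)·Dx^3  (order 3).
h: a_k = 0, -24, 54, -128, 375, -5544/5, 16191/5, -47616/5, 1973241/70, …
ICs: h(0) = 0, h′(0) = -24, h′′(0) = 108.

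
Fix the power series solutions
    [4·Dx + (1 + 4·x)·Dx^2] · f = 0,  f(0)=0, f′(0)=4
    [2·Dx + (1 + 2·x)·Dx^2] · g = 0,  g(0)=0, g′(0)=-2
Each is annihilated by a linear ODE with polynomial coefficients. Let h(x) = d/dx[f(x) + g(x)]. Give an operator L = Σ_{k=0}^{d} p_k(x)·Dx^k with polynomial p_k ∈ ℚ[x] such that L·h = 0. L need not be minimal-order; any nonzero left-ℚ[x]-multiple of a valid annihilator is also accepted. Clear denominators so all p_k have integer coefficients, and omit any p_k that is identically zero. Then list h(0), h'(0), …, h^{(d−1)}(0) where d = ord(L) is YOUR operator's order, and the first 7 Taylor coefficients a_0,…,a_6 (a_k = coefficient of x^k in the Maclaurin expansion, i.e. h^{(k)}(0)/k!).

L = 16 + (12 + 32·x)·Dx + (1 + 6·x + 8·x^2)·Dx^2  (order 2).
h: a_k = 2, -12, 56, -240, 992, -4032, 16256, …
ICs: h(0) = 2, h′(0) = -12.

f: a_k = 0, 4, -8, 64/3, -64, 1024/5, -2048/3, …
g: a_k = 0, -2, 2, -8/3, 4, -32/5, 32/3, …
L₀ := lclm(L_f,L_g); ord L₀ ≤ 2+2.
h₀' ⇒ L via d/dx closure of L₀.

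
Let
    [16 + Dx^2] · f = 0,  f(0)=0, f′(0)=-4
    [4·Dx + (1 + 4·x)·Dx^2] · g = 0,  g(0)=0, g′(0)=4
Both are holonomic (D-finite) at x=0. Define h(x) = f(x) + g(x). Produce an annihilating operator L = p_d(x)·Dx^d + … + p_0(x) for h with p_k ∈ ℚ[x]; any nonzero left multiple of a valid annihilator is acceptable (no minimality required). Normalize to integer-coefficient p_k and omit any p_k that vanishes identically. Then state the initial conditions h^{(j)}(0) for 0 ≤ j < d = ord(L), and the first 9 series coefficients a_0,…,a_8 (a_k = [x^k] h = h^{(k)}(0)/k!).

f: a_k = 0, -4, 0, 32/3, 0, -128/15, 0, 1024/315, 0, …
g: a_k = 0, 4, -8, 64/3, -64, 1024/5, -2048/3, 16384/7, -8192, …
h₀=f+g: left-lcm gives L₀, ord ≤ 4.
L = (448 + 512·x + 1024·x^2)·Dx + (48 + 320·x + 768·x^2 + 1024·x^3)·Dx^2 + (28 + 32·x + 64·x^2)·Dx^3 + (3 + 20·x + 48·x^2 + 64·x^3)·Dx^4  (order 4).
h: a_k = 0, 0, -8, 32, -64, 2944/15, -2048/3, 105472/45, -8192, …
ICs: h(0) = 0, h′(0) = 0, h′′(0) = -16, h′′′(0) = 192.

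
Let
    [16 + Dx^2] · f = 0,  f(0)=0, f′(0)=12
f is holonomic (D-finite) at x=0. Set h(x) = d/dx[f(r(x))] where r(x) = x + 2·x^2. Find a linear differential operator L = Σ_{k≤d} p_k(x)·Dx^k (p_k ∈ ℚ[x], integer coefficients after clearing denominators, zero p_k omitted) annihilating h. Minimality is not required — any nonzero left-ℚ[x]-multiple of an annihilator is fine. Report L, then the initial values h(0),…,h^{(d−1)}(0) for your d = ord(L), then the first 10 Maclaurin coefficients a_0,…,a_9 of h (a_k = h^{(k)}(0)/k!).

f: a_k = 0, 12, 0, -32, 0, 128/5, 0, -1024/105, 0, 2048/945, …
f∘r: x↦r, Dx↦Dx/r' in L_f ⇒ L₀.
Differentiate: ansatz ord ≤ ord L₀ ⇒ L.
L = (64 + 256·x + 1536·x^2 + 4096·x^3 + 4096·x^4) + (-12 - 48·x)·Dx + (1 + 8·x + 16·x^2)·Dx^2  (order 2).
h: a_k = 12, 48, -96, -768, -1792, 0, 106496/15, 229376/15, 1163264/105, -131072/7, …
ICs: h(0) = 12, h′(0) = 48.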